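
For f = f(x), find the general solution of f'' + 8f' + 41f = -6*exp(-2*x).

f = -6*exp(-2*x)/29 + C1*cos(5*x)*exp(-4*x) + C2*exp(-4*x)*sin(5*x)

Characteristic equation r² + 8r + 41 = 0 has discriminant (8)² - 4·(41) = -100 < 0, so r = -4 ± 5i.
Hence f_h = C1*cos(5*x)*exp(-4*x) + C2*exp(-4*x)*sin(5*x).
Try f_p = A*exp(-2*x). Substituting into the equation and dividing by exp(-2*x) gives A = -6/29, so f_p = -6*exp(-2*x)/29.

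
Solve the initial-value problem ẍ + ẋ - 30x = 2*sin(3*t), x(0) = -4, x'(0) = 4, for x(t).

x = -362*exp(-6*t)/165 - 337*exp(5*t)/187 - 13*sin(3*t)/255 - cos(3*t)/255

Characteristic equation r² + r - 30 = 0 factors as (r + 6)(r - 5) = 0, so r = -6, 5.
Hence x_h = C1*exp(-6*t) + C2*exp(5*t).
Try x_p = A*cos(3*t) + B*sin(3*t). Substituting and equating the coefficients of cos(3t) and sin(3t) gives A = -1/255, B = -13/255, so x_p = -13*sin(3*t)/255 - cos(3*t)/255.
General solution: x = -13*sin(3*t)/255 - cos(3*t)/255 + C1*exp(-6*t) + C2*exp(5*t).
Apply the initial conditions: x(0) = -1/255 + C1 + C2 = -4 and x'(0) = -13/85 - 6*C1 + 5*C2 = 4. Solving gives C1 = -362/165, C2 = -337/187.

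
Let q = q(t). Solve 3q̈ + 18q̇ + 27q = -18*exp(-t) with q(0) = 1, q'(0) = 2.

Divide through by 3: q'' + 6q' + 9q = -6*exp(-t).
Characteristic equation r² + 6r + 9 = 0 has discriminant (6)² - 4·(9) = 0, so r = -3 is a repeated root.
Hence q_h = (C1 + C2*t)*exp(-3*t).
Try q_p = A*exp(-t). Substituting into the equation and dividing by exp(-t) gives A = -3/2, so q_p = -3*exp(-t)/2.
General solution: q = -3*exp(-t)/2 + C1*exp(-3*t) + C2*t*exp(-3*t).
Apply the initial conditions: q(0) = -3/2 + C1 = 1 and q'(0) = 3/2 + C2 - 3*C1 = 2. Solving gives C1 = 5/2, C2 = 8.

q = -3*exp(-t)/2 + 5*exp(-3*t)/2 + 8*t*exp(-3*t)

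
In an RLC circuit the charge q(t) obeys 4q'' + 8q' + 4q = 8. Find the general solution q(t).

Divide through by 4: q'' + 2q' + q = 2.
Characteristic equation r² + 2r + 1 = 0 has discriminant (2)² - 4·(1) = 0, so r = -1 is a repeated root.
Hence q_h = (C1 + C2*t)*exp(-t).
For the particular solution try q_p = A0. Substituting and matching coefficients of each power of t gives A0 = 2, so q_p = 2.

q = 2 + C1*exp(-t) + C2*t*exp(-t)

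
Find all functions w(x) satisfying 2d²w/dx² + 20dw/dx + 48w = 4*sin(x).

Divide through by 2: w'' + 10w' + 24w = 2*sin(x).
Characteristic equation r² + 10r + 24 = 0 factors as (r + 6)(r + 4) = 0, so r = -6, -4.
Hence w_h = C1*exp(-6*x) + C2*exp(-4*x).
Try w_p = A*cos(x) + B*sin(x). Substituting and equating the coefficients of cos(x) and sin(x) gives A = -20/629, B = 46/629, so w_p = -20*cos(x)/629 + 46*sin(x)/629.

w = -20*cos(x)/629 + 46*sin(x)/629 + C1*exp(-6*x) + C2*exp(-4*x)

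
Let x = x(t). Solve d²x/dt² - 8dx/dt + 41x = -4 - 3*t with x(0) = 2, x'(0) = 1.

x = -188/1681 - 3*t/41 - 12396*exp(4*t)*sin(5*t)/8405 + 3550*cos(5*t)*exp(4*t)/1681

Characteristic equation r² - 8r + 41 = 0 has discriminant (-8)² - 4·(41) = -100 < 0, so r = 4 ± 5i.
Hence x_h = C1*cos(5*t)*exp(4*t) + C2*exp(4*t)*sin(5*t).
For the particular solution try x_p = A0 + A1*t. Substituting and matching coefficients of each power of t gives A0 = -188/1681, A1 = -3/41, so x_p = -188/1681 - 3*t/41.
General solution: x = -188/1681 - 3*t/41 + C1*cos(5*t)*exp(4*t) + C2*exp(4*t)*sin(5*t).
Apply the initial conditions: x(0) = -188/1681 + C1 = 2 and x'(0) = -3/41 + 4*C1 + 5*C2 = 1. Solving gives C1 = 3550/1681, C2 = -12396/8405.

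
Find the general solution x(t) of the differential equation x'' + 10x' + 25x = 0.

x = C1*exp(-5*t) + C2*t*exp(-5*t)

Characteristic equation r² + 10r + 25 = 0 has discriminant (10)² - 4·(25) = 0, so r = -5 is a repeated root.
Hence x_h = (C1 + C2*t)*exp(-5*t).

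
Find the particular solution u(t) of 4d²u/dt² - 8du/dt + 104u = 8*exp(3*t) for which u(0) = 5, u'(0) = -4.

Divide through by 4: u'' - 2u' + 26u = 2*exp(3*t).
Characteristic equation r² - 2r + 26 = 0 has discriminant (-2)² - 4·(26) = -100 < 0, so r = 1 ± 5i.
Hence u_h = C1*cos(5*t)*exp(t) + C2*exp(t)*sin(5*t).
Try u_p = A*exp(3*t). Substituting into the equation and dividing by exp(3*t) gives A = 2/29, so u_p = 2*exp(3*t)/29.
General solution: u = 2*exp(3*t)/29 + C1*cos(5*t)*exp(t) + C2*exp(t)*sin(5*t).
Apply the initial conditions: u(0) = 2/29 + C1 = 5 and u'(0) = 6/29 + C1 + 5*C2 = -4. Solving gives C1 = 143/29, C2 = -53/29.

u = 2*exp(3*t)/29 - 53*exp(t)*sin(5*t)/29 + 143*cos(5*t)*exp(t)/29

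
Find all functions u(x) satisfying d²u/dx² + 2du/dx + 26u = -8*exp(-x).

u = -8*exp(-x)/25 + C1*cos(5*x)*exp(-x) + C2*exp(-x)*sin(5*x)

Characteristic equation r² + 2r + 26 = 0 has discriminant (2)² - 4·(26) = -100 < 0, so r = -1 ± 5i.
Hence u_h = C1*cos(5*x)*exp(-x) + C2*exp(-x)*sin(5*x).
Try u_p = A*exp(-x). Substituting into the equation and dividing by exp(-x) gives A = -8/25, so u_p = -8*exp(-x)/25.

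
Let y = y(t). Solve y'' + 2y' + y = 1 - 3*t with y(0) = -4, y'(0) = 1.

Characteristic equation r² + 2r + 1 = 0 has discriminant (2)² - 4·(1) = 0, so r = -1 is a repeated root.
Hence y_h = (C1 + C2*t)*exp(-t).
For the particular solution try y_p = A0 + A1*t. Substituting and matching coefficients of each power of t gives A0 = 7, A1 = -3, so y_p = 7 - 3*t.
General solution: y = 7 - 3*t + C1*exp(-t) + C2*t*exp(-t).
Apply the initial conditions: y(0) = 7 + C1 = -4 and y'(0) = -3 + C2 - C1 = 1. Solving gives C1 = -11, C2 = -7.

y = 7 - 11*exp(-t) - 3*t - 7*t*exp(-t)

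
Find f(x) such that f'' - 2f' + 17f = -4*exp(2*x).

f = -4*exp(2*x)/17 + C1*cos(4*x)*exp(x) + C2*exp(x)*sin(4*x)

Characteristic equation r² - 2r + 17 = 0 has discriminant (-2)² - 4·(17) = -64 < 0, so r = 1 ± 4i.
Hence f_h = C1*cos(4*x)*exp(x) + C2*exp(x)*sin(4*x).
Try f_p = A*exp(2*x). Substituting into the equation and dividing by exp(2*x) gives A = -4/17, so f_p = -4*exp(2*x)/17.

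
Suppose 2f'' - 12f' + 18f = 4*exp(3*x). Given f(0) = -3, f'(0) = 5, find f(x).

Divide through by 2: f'' - 6f' + 9f = 2*exp(3*x).
Characteristic equation r² - 6r + 9 = 0 has discriminant (-6)² - 4·(9) = 0, so r = 3 is a repeated root.
Hence f_h = (C1 + C2*x)*exp(3*x).
Since exp(3*x) solves the homogeneous equation (r = 3 is a root of multiplicity 2), multiply the trial by x^2. Try f_p = A*x^2*exp(3*x). Substituting into the equation and dividing by exp(3*x) gives A = 1, so f_p = x^2*exp(3*x).
General solution: f = C1*exp(3*x) + x^2*exp(3*x) + C2*x*exp(3*x).
Apply the initial conditions: f(0) = C1 = -3 and f'(0) = C2 + 3*C1 = 5. Solving gives C1 = -3, C2 = 14.

f = -3*exp(3*x) + x**2*exp(3*x) + 14*x*exp(3*x)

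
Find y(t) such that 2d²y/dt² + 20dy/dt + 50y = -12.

Divide through by 2: y'' + 10y' + 25y = -6.
Characteristic equation r² + 10r + 25 = 0 has discriminant (10)² - 4·(25) = 0, so r = -5 is a repeated root.
Hence y_h = (C1 + C2*t)*exp(-5*t).
For the particular solution try y_p = A0. Substituting and matching coefficients of each power of t gives A0 = -6/25, so y_p = -6/25.

y = -6/25 + C1*exp(-5*t) + C2*t*exp(-5*t)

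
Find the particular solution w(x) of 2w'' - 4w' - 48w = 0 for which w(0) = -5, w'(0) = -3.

w = -27*exp(-4*x)/10 - 23*exp(6*x)/10

Divide through by 2: w'' - 2w' - 24w = 0.
Characteristic equation r² - 2r - 24 = 0 factors as (r - 6)(r + 4) = 0, so r = 6, -4.
Hence w_h = C1*exp(6*x) + C2*exp(-4*x).
Apply the initial conditions: w(0) = C1 + C2 = -5 and w'(0) = -4*C2 + 6*C1 = -3. Solving gives C1 = -23/10, C2 = -27/10.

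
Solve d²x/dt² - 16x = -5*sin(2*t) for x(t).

x = sin(2*t)/4 + C1*exp(4*t) + C2*exp(-4*t)

Characteristic equation r² - 16 = 0 factors as (r - 4)(r + 4) = 0, so r = 4, -4.
Hence x_h = C1*exp(4*t) + C2*exp(-4*t).
Try x_p = A*cos(2*t) + B*sin(2*t). Substituting and equating the coefficients of cos(2t) and sin(2t) gives A = 0, B = 1/4, so x_p = sin(2*t)/4.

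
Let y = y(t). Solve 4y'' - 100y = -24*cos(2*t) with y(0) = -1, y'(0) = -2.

Divide through by 4: y'' - 25y = -6*cos(2*t).
Characteristic equation r² - 25 = 0 factors as (r - 5)(r + 5) = 0, so r = 5, -5.
Hence y_h = C1*exp(5*t) + C2*exp(-5*t).
Try y_p = A*cos(2*t) + B*sin(2*t). Substituting and equating the coefficients of cos(2t) and sin(2t) gives A = 6/29, B = 0, so y_p = 6*cos(2*t)/29.
General solution: y = 6*cos(2*t)/29 + C1*exp(5*t) + C2*exp(-5*t).
Apply the initial conditions: y(0) = 6/29 + C1 + C2 = -1 and y'(0) = -5*C2 + 5*C1 = -2. Solving gives C1 = -233/290, C2 = -117/290.

y = -233*exp(5*t)/290 - 117*exp(-5*t)/290 + 6*cos(2*t)/29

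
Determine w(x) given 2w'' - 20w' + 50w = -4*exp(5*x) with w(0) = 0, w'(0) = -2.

Divide through by 2: w'' - 10w' + 25w = -2*exp(5*x).
Characteristic equation r² - 10r + 25 = 0 has discriminant (-10)² - 4·(25) = 0, so r = 5 is a repeated root.
Hence w_h = (C1 + C2*x)*exp(5*x).
Since exp(5*x) solves the homogeneous equation (r = 5 is a root of multiplicity 2), multiply the trial by x^2. Try w_p = A*x^2*exp(5*x). Substituting into the equation and dividing by exp(5*x) gives A = -1, so w_p = -x^2*exp(5*x).
General solution: w = C1*exp(5*x) - x^2*exp(5*x) + C2*x*exp(5*x).
Apply the initial conditions: w(0) = C1 = 0 and w'(0) = C2 + 5*C1 = -2. Solving gives C1 = 0, C2 = -2.

w = -x**2*exp(5*x) - 2*x*exp(5*x)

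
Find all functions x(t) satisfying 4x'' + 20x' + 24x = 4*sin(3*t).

Divide through by 4: x'' + 5x' + 6x = sin(3*t).
Characteristic equation r² + 5r + 6 = 0 factors as (r + 2)(r + 3) = 0, so r = -2, -3.
Hence x_h = C1*exp(-2*t) + C2*exp(-3*t).
Try x_p = A*cos(3*t) + B*sin(3*t). Substituting and equating the coefficients of cos(3t) and sin(3t) gives A = -5/78, B = -1/78, so x_p = -5*cos(3*t)/78 - sin(3*t)/78.

x = -5*cos(3*t)/78 - sin(3*t)/78 + C1*exp(-2*t) + C2*exp(-3*t)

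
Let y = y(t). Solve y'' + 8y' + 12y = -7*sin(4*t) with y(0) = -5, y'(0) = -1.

Characteristic equation r² + 8r + 12 = 0 factors as (r + 2)(r + 6) = 0, so r = -2, -6.
Hence y_h = C1*exp(-2*t) + C2*exp(-6*t).
Try y_p = A*cos(4*t) + B*sin(4*t). Substituting and equating the coefficients of cos(4t) and sin(4t) gives A = 14/65, B = 7/260, so y_p = 7*sin(4*t)/260 + 14*cos(4*t)/65.
General solution: y = 7*sin(4*t)/260 + 14*cos(4*t)/65 + C1*exp(-2*t) + C2*exp(-6*t).
Apply the initial conditions: y(0) = 14/65 + C1 + C2 = -5 and y'(0) = 7/65 - 6*C2 - 2*C1 = -1. Solving gives C1 = -81/10, C2 = 75/26.

y = -81*exp(-2*t)/10 + 7*sin(4*t)/260 + 14*cos(4*t)/65 + 75*exp(-6*t)/26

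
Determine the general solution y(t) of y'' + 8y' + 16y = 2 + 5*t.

Characteristic equation r² + 8r + 16 = 0 has discriminant (8)² - 4·(16) = 0, so r = -4 is a repeated root.
Hence y_h = (C1 + C2*t)*exp(-4*t).
For the particular solution try y_p = A0 + A1*t. Substituting and matching coefficients of each power of t gives A0 = -1/32, A1 = 5/16, so y_p = -1/32 + 5*t/16.

y = -1/32 + 5*t/16 + C1*exp(-4*t) + C2*t*exp(-4*t)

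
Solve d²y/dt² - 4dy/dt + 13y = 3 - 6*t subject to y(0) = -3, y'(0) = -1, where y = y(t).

Characteristic equation r² - 4r + 13 = 0 has discriminant (-4)² - 4·(13) = -36 < 0, so r = 2 ± 3i.
Hence y_h = C1*cos(3*t)*exp(2*t) + C2*exp(2*t)*sin(3*t).
For the particular solution try y_p = A0 + A1*t. Substituting and matching coefficients of each power of t gives A0 = 15/169, A1 = -6/13, so y_p = 15/169 - 6*t/13.
General solution: y = 15/169 - 6*t/13 + C1*cos(3*t)*exp(2*t) + C2*exp(2*t)*sin(3*t).
Apply the initial conditions: y(0) = 15/169 + C1 = -3 and y'(0) = -6/13 + 2*C1 + 3*C2 = -1. Solving gives C1 = -522/169, C2 = 953/507.

y = 15/169 - 6*t/13 - 522*cos(3*t)*exp(2*t)/169 + 953*exp(2*t)*sin(3*t)/507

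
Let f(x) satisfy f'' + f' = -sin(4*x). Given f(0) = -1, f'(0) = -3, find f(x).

f = -17/4 + sin(4*x)/17 + cos(4*x)/68 + 55*exp(-x)/17

Characteristic equation r² + r = 0 factors as (r + 1)r = 0, so r = -1, 0.
Hence f_h = C1*exp(-x) + C2.
Try f_p = A*cos(4*x) + B*sin(4*x). Substituting and equating the coefficients of cos(4x) and sin(4x) gives A = 1/68, B = 1/17, so f_p = sin(4*x)/17 + cos(4*x)/68.
General solution: f = C2 + sin(4*x)/17 + cos(4*x)/68 + C1*exp(-x).
Apply the initial conditions: f(0) = 1/68 + C1 + C2 = -1 and f'(0) = 4/17 - C1 = -3. Solving gives C1 = 55/17, C2 = -17/4.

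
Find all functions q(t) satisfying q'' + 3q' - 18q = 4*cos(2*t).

Characteristic equation r² + 3r - 18 = 0 factors as (r + 6)(r - 3) = 0, so r = -6, 3.
Hence q_h = C1*exp(-6*t) + C2*exp(3*t).
Try q_p = A*cos(2*t) + B*sin(2*t). Substituting and equating the coefficients of cos(2t) and sin(2t) gives A = -11/65, B = 3/65, so q_p = -11*cos(2*t)/65 + 3*sin(2*t)/65.

q = -11*cos(2*t)/65 + 3*sin(2*t)/65 + C1*exp(-6*t) + C2*exp(3*t)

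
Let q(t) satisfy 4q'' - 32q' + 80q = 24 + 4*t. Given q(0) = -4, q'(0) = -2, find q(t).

Divide through by 4: q'' - 8q' + 20q = 6 + t.
Characteristic equation r² - 8r + 20 = 0 has discriminant (-8)² - 4·(20) = -16 < 0, so r = 4 ± 2i.
Hence q_h = C1*cos(2*t)*exp(4*t) + C2*exp(4*t)*sin(2*t).
For the particular solution try q_p = A0 + A1*t. Substituting and matching coefficients of each power of t gives A0 = 8/25, A1 = 1/20, so q_p = 8/25 + t/20.
General solution: q = 8/25 + t/20 + C1*cos(2*t)*exp(4*t) + C2*exp(4*t)*sin(2*t).
Apply the initial conditions: q(0) = 8/25 + C1 = -4 and q'(0) = 1/20 + 2*C2 + 4*C1 = -2. Solving gives C1 = -108/25, C2 = 1523/200.

q = 8/25 + t/20 - 108*cos(2*t)*exp(4*t)/25 + 1523*exp(4*t)*sin(2*t)/200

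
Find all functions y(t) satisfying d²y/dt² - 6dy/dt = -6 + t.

y = C2 - t**2/12 + 35*t/36 + C1*exp(6*t)

Characteristic equation r² - 6r = 0 factors as (r - 6)r = 0, so r = 6, 0.
Hence y_h = C1*exp(6*t) + C2.
Since 0 is a characteristic root (multiplicity 1), multiply the polynomial trial by t: try y_p = t*(A0 + A1*t). Substituting and matching coefficients of each power of t gives A0 = 35/36, A1 = -1/12, so y_p = -t^2/12 + 35*t/36.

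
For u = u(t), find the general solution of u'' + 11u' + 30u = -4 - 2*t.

Characteristic equation r² + 11r + 30 = 0 factors as (r + 6)(r + 5) = 0, so r = -6, -5.
Hence u_h = C1*exp(-6*t) + C2*exp(-5*t).
For the particular solution try u_p = A0 + A1*t. Substituting and matching coefficients of each power of t gives A0 = -49/450, A1 = -1/15, so u_p = -49/450 - t/15.

u = -49/450 - t/15 + C1*exp(-6*t) + C2*exp(-5*t)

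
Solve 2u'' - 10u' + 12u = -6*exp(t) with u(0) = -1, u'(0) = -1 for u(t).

u = -3*exp(t)/2 - exp(3*t)/2 + exp(2*t)

Divide through by 2: u'' - 5u' + 6u = -3*exp(t).
Characteristic equation r² - 5r + 6 = 0 factors as (r - 2)(r - 3) = 0, so r = 2, 3.
Hence u_h = C1*exp(2*t) + C2*exp(3*t).
Try u_p = A*exp(t). Substituting into the equation and dividing by exp(t) gives A = -3/2, so u_p = -3*exp(t)/2.
General solution: u = -3*exp(t)/2 + C1*exp(2*t) + C2*exp(3*t).
Apply the initial conditions: u(0) = -3/2 + C1 + C2 = -1 and u'(0) = -3/2 + 2*C1 + 3*C2 = -1. Solving gives C1 = 1, C2 = -1/2.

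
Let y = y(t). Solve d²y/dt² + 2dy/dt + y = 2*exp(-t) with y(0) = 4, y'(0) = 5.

Characteristic equation r² + 2r + 1 = 0 has discriminant (2)² - 4·(1) = 0, so r = -1 is a repeated root.
Hence y_h = (C1 + C2*t)*exp(-t).
Since exp(-t) solves the homogeneous equation (r = -1 is a root of multiplicity 2), multiply the trial by t^2. Try y_p = A*t^2*exp(-t). Substituting into the equation and dividing by exp(-t) gives A = 1, so y_p = t^2*exp(-t).
General solution: y = C1*exp(-t) + t^2*exp(-t) + C2*t*exp(-t).
Apply the initial conditions: y(0) = C1 = 4 and y'(0) = C2 - C1 = 5. Solving gives C1 = 4, C2 = 9.

y = 4*exp(-t) + t**2*exp(-t) + 9*t*exp(-t)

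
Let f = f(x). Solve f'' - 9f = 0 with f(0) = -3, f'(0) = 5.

Characteristic equation r² - 9 = 0 factors as (r + 3)(r - 3) = 0, so r = -3, 3.
Hence f_h = C1*exp(-3*x) + C2*exp(3*x).
Apply the initial conditions: f(0) = C1 + C2 = -3 and f'(0) = -3*C1 + 3*C2 = 5. Solving gives C1 = -7/3, C2 = -2/3.

f = -7*exp(-3*x)/3 - 2*exp(3*x)/3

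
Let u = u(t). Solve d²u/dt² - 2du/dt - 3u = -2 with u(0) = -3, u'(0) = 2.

u = 2/3 - 13*exp(-t)/4 - 5*exp(3*t)/12

Characteristic equation r² - 2r - 3 = 0 factors as (r - 3)(r + 1) = 0, so r = 3, -1.
Hence u_h = C1*exp(3*t) + C2*exp(-t).
For the particular solution try u_p = A0. Substituting and matching coefficients of each power of t gives A0 = 2/3, so u_p = 2/3.
General solution: u = 2/3 + C1*exp(3*t) + C2*exp(-t).
Apply the initial conditions: u(0) = 2/3 + C1 + C2 = -3 and u'(0) = -C2 + 3*C1 = 2. Solving gives C1 = -5/12, C2 = -13/4.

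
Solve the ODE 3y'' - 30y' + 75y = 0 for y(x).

Divide through by 3: y'' - 10y' + 25y = 0.
Characteristic equation r² - 10r + 25 = 0 has discriminant (-10)² - 4·(25) = 0, so r = 5 is a repeated root.
Hence y_h = (C1 + C2*x)*exp(5*x).

y = C1*exp(5*x) + C2*x*exp(5*x)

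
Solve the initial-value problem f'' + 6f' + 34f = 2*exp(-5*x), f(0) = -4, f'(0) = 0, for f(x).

f = 2*exp(-5*x)/29 - 344*exp(-3*x)*sin(5*x)/145 - 118*cos(5*x)*exp(-3*x)/29

Characteristic equation r² + 6r + 34 = 0 has discriminant (6)² - 4·(34) = -100 < 0, so r = -3 ± 5i.
Hence f_h = C1*cos(5*x)*exp(-3*x) + C2*exp(-3*x)*sin(5*x).
Try f_p = A*exp(-5*x). Substituting into the equation and dividing by exp(-5*x) gives A = 2/29, so f_p = 2*exp(-5*x)/29.
General solution: f = 2*exp(-5*x)/29 + C1*cos(5*x)*exp(-3*x) + C2*exp(-3*x)*sin(5*x).
Apply the initial conditions: f(0) = 2/29 + C1 = -4 and f'(0) = -10/29 - 3*C1 + 5*C2 = 0. Solving gives C1 = -118/29, C2 = -344/145.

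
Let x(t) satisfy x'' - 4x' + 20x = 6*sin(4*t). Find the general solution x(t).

x = 3*sin(4*t)/34 + 6*cos(4*t)/17 + C1*cos(4*t)*exp(2*t) + C2*exp(2*t)*sin(4*t)

Characteristic equation r² - 4r + 20 = 0 has discriminant (-4)² - 4·(20) = -64 < 0, so r = 2 ± 4i.
Hence x_h = C1*cos(4*t)*exp(2*t) + C2*exp(2*t)*sin(4*t).
Try x_p = A*cos(4*t) + B*sin(4*t). Substituting and equating the coefficients of cos(4t) and sin(4t) gives A = 6/17, B = 3/34, so x_p = 3*sin(4*t)/34 + 6*cos(4*t)/17.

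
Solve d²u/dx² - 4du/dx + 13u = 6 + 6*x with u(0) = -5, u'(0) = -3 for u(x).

Characteristic equation r² - 4r + 13 = 0 has discriminant (-4)² - 4·(13) = -36 < 0, so r = 2 ± 3i.
Hence u_h = C1*cos(3*x)*exp(2*x) + C2*exp(2*x)*sin(3*x).
For the particular solution try u_p = A0 + A1*x. Substituting and matching coefficients of each power of x gives A0 = 102/169, A1 = 6/13, so u_p = 102/169 + 6*x/13.
General solution: u = 102/169 + 6*x/13 + C1*cos(3*x)*exp(2*x) + C2*exp(2*x)*sin(3*x).
Apply the initial conditions: u(0) = 102/169 + C1 = -5 and u'(0) = 6/13 + 2*C1 + 3*C2 = -3. Solving gives C1 = -947/169, C2 = 1309/507.

u = 102/169 + 6*x/13 - 947*cos(3*x)*exp(2*x)/169 + 1309*exp(2*x)*sin(3*x)/507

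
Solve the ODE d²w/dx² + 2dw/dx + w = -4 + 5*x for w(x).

Characteristic equation r² + 2r + 1 = 0 has discriminant (2)² - 4·(1) = 0, so r = -1 is a repeated root.
Hence w_h = (C1 + C2*x)*exp(-x).
For the particular solution try w_p = A0 + A1*x. Substituting and matching coefficients of each power of x gives A0 = -14, A1 = 5, so w_p = -14 + 5*x.

w = -14 + 5*x + C1*exp(-x) + C2*x*exp(-x)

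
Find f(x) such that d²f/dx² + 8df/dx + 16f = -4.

Characteristic equation r² + 8r + 16 = 0 has discriminant (8)² - 4·(16) = 0, so r = -4 is a repeated root.
Hence f_h = (C1 + C2*x)*exp(-4*x).
For the particular solution try f_p = A0. Substituting and matching coefficients of each power of x gives A0 = -1/4, so f_p = -1/4.

f = -1/4 + C1*exp(-4*x) + C2*x*exp(-4*x)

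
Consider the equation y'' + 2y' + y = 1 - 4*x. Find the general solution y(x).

Characteristic equation r² + 2r + 1 = 0 has discriminant (2)² - 4·(1) = 0, so r = -1 is a repeated root.
Hence y_h = (C1 + C2*x)*exp(-x).
For the particular solution try y_p = A0 + A1*x. Substituting and matching coefficients of each power of x gives A0 = 9, A1 = -4, so y_p = 9 - 4*x.

y = 9 - 4*x + C1*exp(-x) + C2*x*exp(-x)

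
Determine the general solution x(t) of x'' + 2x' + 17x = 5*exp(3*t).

Characteristic equation r² + 2r + 17 = 0 has discriminant (2)² - 4·(17) = -64 < 0, so r = -1 ± 4i.
Hence x_h = C1*cos(4*t)*exp(-t) + C2*exp(-t)*sin(4*t).
Try x_p = A*exp(3*t). Substituting into the equation and dividing by exp(3*t) gives A = 5/32, so x_p = 5*exp(3*t)/32.

x = 5*exp(3*t)/32 + C1*cos(4*t)*exp(-t) + C2*exp(-t)*sin(4*t)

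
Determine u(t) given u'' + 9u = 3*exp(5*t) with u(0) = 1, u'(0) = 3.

u = 3*exp(5*t)/34 + 29*sin(3*t)/34 + 31*cos(3*t)/34

Characteristic equation r² + 9 = 0 has discriminant (0)² - 4·(9) = -36 < 0, so r = ± 3i.
Hence u_h = C1*cos(3*t) + C2*sin(3*t).
Try u_p = A*exp(5*t). Substituting into the equation and dividing by exp(5*t) gives A = 3/34, so u_p = 3*exp(5*t)/34.
General solution: u = 3*exp(5*t)/34 + C1*cos(3*t) + C2*sin(3*t).
Apply the initial conditions: u(0) = 3/34 + C1 = 1 and u'(0) = 15/34 + 3*C2 = 3. Solving gives C1 = 31/34, C2 = 29/34.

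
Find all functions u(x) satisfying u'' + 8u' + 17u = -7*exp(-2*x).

u = -7*exp(-2*x)/5 + C1*cos(x)*exp(-4*x) + C2*exp(-4*x)*sin(x)

Characteristic equation r² + 8r + 17 = 0 has discriminant (8)² - 4·(17) = -4 < 0, so r = -4 ± i.
Hence u_h = C1*cos(x)*exp(-4*x) + C2*exp(-4*x)*sin(x).
Try u_p = A*exp(-2*x). Substituting into the equation and dividing by exp(-2*x) gives A = -7/5, so u_p = -7*exp(-2*x)/5.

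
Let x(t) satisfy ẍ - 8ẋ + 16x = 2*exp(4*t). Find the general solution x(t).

x = C1*exp(4*t) + t**2*exp(4*t) + C2*t*exp(4*t)

Characteristic equation r² - 8r + 16 = 0 has discriminant (-8)² - 4·(16) = 0, so r = 4 is a repeated root.
Hence x_h = (C1 + C2*t)*exp(4*t).
Since exp(4*t) solves the homogeneous equation (r = 4 is a root of multiplicity 2), multiply the trial by t^2. Try x_p = A*t^2*exp(4*t). Substituting into the equation and dividing by exp(4*t) gives A = 1, so x_p = t^2*exp(4*t).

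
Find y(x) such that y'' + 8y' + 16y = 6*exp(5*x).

y = 2*exp(5*x)/27 + C1*exp(-4*x) + C2*x*exp(-4*x)

Characteristic equation r² + 8r + 16 = 0 has discriminant (8)² - 4·(16) = 0, so r = -4 is a repeated root.
Hence y_h = (C1 + C2*x)*exp(-4*x).
Try y_p = A*exp(5*x). Substituting into the equation and dividing by exp(5*x) gives A = 2/27, so y_p = 2*exp(5*x)/27.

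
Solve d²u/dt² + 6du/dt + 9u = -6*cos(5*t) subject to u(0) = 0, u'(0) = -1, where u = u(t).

u = -45*sin(5*t)/289 - 24*exp(-3*t)/289 + 24*cos(5*t)/289 - 8*t*exp(-3*t)/17

Characteristic equation r² + 6r + 9 = 0 has discriminant (6)² - 4·(9) = 0, so r = -3 is a repeated root.
Hence u_h = (C1 + C2*t)*exp(-3*t).
Try u_p = A*cos(5*t) + B*sin(5*t). Substituting and equating the coefficients of cos(5t) and sin(5t) gives A = 24/289, B = -45/289, so u_p = -45*sin(5*t)/289 + 24*cos(5*t)/289.
General solution: u = -45*sin(5*t)/289 + 24*cos(5*t)/289 + C1*exp(-3*t) + C2*t*exp(-3*t).
Apply the initial conditions: u(0) = 24/289 + C1 = 0 and u'(0) = -225/289 + C2 - 3*C1 = -1. Solving gives C1 = -24/289, C2 = -8/17.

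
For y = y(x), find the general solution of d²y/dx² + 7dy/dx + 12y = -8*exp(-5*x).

Characteristic equation r² + 7r + 12 = 0 factors as (r + 4)(r + 3) = 0, so r = -4, -3.
Hence y_h = C1*exp(-4*x) + C2*exp(-3*x).
Try y_p = A*exp(-5*x). Substituting into the equation and dividing by exp(-5*x) gives A = -4, so y_p = -4*exp(-5*x).

y = -4*exp(-5*x) + C1*exp(-4*x) + C2*exp(-3*x)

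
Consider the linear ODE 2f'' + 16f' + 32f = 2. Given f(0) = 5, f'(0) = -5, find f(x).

Divide through by 2: f'' + 8f' + 16f = 1.
Characteristic equation r² + 8r + 16 = 0 has discriminant (8)² - 4·(16) = 0, so r = -4 is a repeated root.
Hence f_h = (C1 + C2*x)*exp(-4*x).
For the particular solution try f_p = A0. Substituting and matching coefficients of each power of x gives A0 = 1/16, so f_p = 1/16.
General solution: f = 1/16 + C1*exp(-4*x) + C2*x*exp(-4*x).
Apply the initial conditions: f(0) = 1/16 + C1 = 5 and f'(0) = C2 - 4*C1 = -5. Solving gives C1 = 79/16, C2 = 59/4.

f = 1/16 + 79*exp(-4*x)/16 + 59*x*exp(-4*x)/4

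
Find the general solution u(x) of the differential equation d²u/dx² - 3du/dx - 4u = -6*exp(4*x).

u = C1*exp(-x) + C2*exp(4*x) - 6*x*exp(4*x)/5

Characteristic equation r² - 3r - 4 = 0 factors as (r + 1)(r - 4) = 0, so r = -1, 4.
Hence u_h = C1*exp(-x) + C2*exp(4*x).
Since exp(4*x) solves the homogeneous equation (r = 4 is a root of multiplicity 1), multiply the trial by x. Try u_p = A*x*exp(4*x). Substituting into the equation and dividing by exp(4*x) gives A = -6/5, so u_p = -6*x*exp(4*x)/5.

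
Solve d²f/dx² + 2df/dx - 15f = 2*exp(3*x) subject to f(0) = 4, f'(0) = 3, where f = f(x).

Characteristic equation r² + 2r - 15 = 0 factors as (r + 5)(r - 3) = 0, so r = -5, 3.
Hence f_h = C1*exp(-5*x) + C2*exp(3*x).
Since exp(3*x) solves the homogeneous equation (r = 3 is a root of multiplicity 1), multiply the trial by x. Try f_p = A*x*exp(3*x). Substituting into the equation and dividing by exp(3*x) gives A = 1/4, so f_p = x*exp(3*x)/4.
General solution: f = C1*exp(-5*x) + C2*exp(3*x) + x*exp(3*x)/4.
Apply the initial conditions: f(0) = C1 + C2 = 4 and f'(0) = 1/4 - 5*C1 + 3*C2 = 3. Solving gives C1 = 37/32, C2 = 91/32.

f = 37*exp(-5*x)/32 + 91*exp(3*x)/32 + x*exp(3*x)/4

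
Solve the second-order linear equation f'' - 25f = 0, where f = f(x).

Characteristic equation r² - 25 = 0 factors as (r - 5)(r + 5) = 0, so r = 5, -5.
Hence f_h = C1*exp(5*x) + C2*exp(-5*x).

f = C1*exp(5*x) + C2*exp(-5*x)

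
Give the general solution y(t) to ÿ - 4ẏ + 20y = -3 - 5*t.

y = -1/5 - t/4 + C1*cos(4*t)*exp(2*t) + C2*exp(2*t)*sin(4*t)

Characteristic equation r² - 4r + 20 = 0 has discriminant (-4)² - 4·(20) = -64 < 0, so r = 2 ± 4i.
Hence y_h = C1*cos(4*t)*exp(2*t) + C2*exp(2*t)*sin(4*t).
For the particular solution try y_p = A0 + A1*t. Substituting and matching coefficients of each power of t gives A0 = -1/5, A1 = -1/4, so y_p = -1/5 - t/4.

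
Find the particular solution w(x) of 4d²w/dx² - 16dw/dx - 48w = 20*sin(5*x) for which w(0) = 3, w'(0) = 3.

w = -185*sin(5*x)/1769 + 100*cos(5*x)/1769 + 205*exp(-2*x)/116 + 287*exp(6*x)/244

Divide through by 4: w'' - 4w' - 12w = 5*sin(5*x).
Characteristic equation r² - 4r - 12 = 0 factors as (r + 2)(r - 6) = 0, so r = -2, 6.
Hence w_h = C1*exp(-2*x) + C2*exp(6*x).
Try w_p = A*cos(5*x) + B*sin(5*x). Substituting and equating the coefficients of cos(5x) and sin(5x) gives A = 100/1769, B = -185/1769, so w_p = -185*sin(5*x)/1769 + 100*cos(5*x)/1769.
General solution: w = -185*sin(5*x)/1769 + 100*cos(5*x)/1769 + C1*exp(-2*x) + C2*exp(6*x).
Apply the initial conditions: w(0) = 100/1769 + C1 + C2 = 3 and w'(0) = -925/1769 - 2*C1 + 6*C2 = 3. Solving gives C1 = 205/116, C2 = 287/244.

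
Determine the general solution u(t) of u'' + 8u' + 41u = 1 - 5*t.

u = 81/1681 - 5*t/41 + C1*cos(5*t)*exp(-4*t) + C2*exp(-4*t)*sin(5*t)

Characteristic equation r² + 8r + 41 = 0 has discriminant (8)² - 4·(41) = -100 < 0, so r = -4 ± 5i.
Hence u_h = C1*cos(5*t)*exp(-4*t) + C2*exp(-4*t)*sin(5*t).
For the particular solution try u_p = A0 + A1*t. Substituting and matching coefficients of each power of t gives A0 = 81/1681, A1 = -5/41, so u_p = 81/1681 - 5*t/41.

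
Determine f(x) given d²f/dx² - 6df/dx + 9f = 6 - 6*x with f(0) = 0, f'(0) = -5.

Characteristic equation r² - 6r + 9 = 0 has discriminant (-6)² - 4·(9) = 0, so r = 3 is a repeated root.
Hence f_h = (C1 + C2*x)*exp(3*x).
For the particular solution try f_p = A0 + A1*x. Substituting and matching coefficients of each power of x gives A0 = 2/9, A1 = -2/3, so f_p = 2/9 - 2*x/3.
General solution: f = 2/9 - 2*x/3 + C1*exp(3*x) + C2*x*exp(3*x).
Apply the initial conditions: f(0) = 2/9 + C1 = 0 and f'(0) = -2/3 + C2 + 3*C1 = -5. Solving gives C1 = -2/9, C2 = -11/3.

f = 2/9 - 2*x/3 - 2*exp(3*x)/9 - 11*x*exp(3*x)/3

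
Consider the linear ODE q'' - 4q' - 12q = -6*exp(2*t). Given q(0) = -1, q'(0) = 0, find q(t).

q = -15*exp(-2*t)/16 - 7*exp(6*t)/16 + 3*exp(2*t)/8

Characteristic equation r² - 4r - 12 = 0 factors as (r + 2)(r - 6) = 0, so r = -2, 6.
Hence q_h = C1*exp(-2*t) + C2*exp(6*t).
Try q_p = A*exp(2*t). Substituting into the equation and dividing by exp(2*t) gives A = 3/8, so q_p = 3*exp(2*t)/8.
General solution: q = 3*exp(2*t)/8 + C1*exp(-2*t) + C2*exp(6*t).
Apply the initial conditions: q(0) = 3/8 + C1 + C2 = -1 and q'(0) = 3/4 - 2*C1 + 6*C2 = 0. Solving gives C1 = -15/16, C2 = -7/16.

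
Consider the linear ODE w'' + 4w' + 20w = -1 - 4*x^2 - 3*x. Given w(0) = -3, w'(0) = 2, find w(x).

Characteristic equation r² + 4r + 20 = 0 has discriminant (4)² - 4·(20) = -64 < 0, so r = -2 ± 4i.
Hence w_h = C1*cos(4*x)*exp(-2*x) + C2*exp(-2*x)*sin(4*x).
For the particular solution try w_p = A0 + A1*x + A2*x^2. Substituting and matching coefficients of each power of x gives A0 = -2/125, A1 = -7/100, A2 = -1/5, so w_p = -2/125 - 7*x/100 - x^2/5.
General solution: w = -2/125 - 7*x/100 - x^2/5 + C1*cos(4*x)*exp(-2*x) + C2*exp(-2*x)*sin(4*x).
Apply the initial conditions: w(0) = -2/125 + C1 = -3 and w'(0) = -7/100 - 2*C1 + 4*C2 = 2. Solving gives C1 = -373/125, C2 = -1949/2000.

w = -2/125 - 7*x/100 - x**2/5 - 1949*exp(-2*x)*sin(4*x)/2000 - 373*cos(4*x)*exp(-2*x)/125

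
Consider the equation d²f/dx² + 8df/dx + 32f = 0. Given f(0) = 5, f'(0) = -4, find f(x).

f = 4*exp(-4*x)*sin(4*x) + 5*cos(4*x)*exp(-4*x)

Characteristic equation r² + 8r + 32 = 0 has discriminant (8)² - 4·(32) = -64 < 0, so r = -4 ± 4i.
Hence f_h = C1*cos(4*x)*exp(-4*x) + C2*exp(-4*x)*sin(4*x).
Apply the initial conditions: f(0) = C1 = 5 and f'(0) = -4*C1 + 4*C2 = -4. Solving gives C1 = 5, C2 = 4.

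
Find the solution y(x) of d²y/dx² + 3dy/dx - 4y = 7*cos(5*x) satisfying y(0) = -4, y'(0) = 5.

y = -341*exp(-4*x)/205 - 279*exp(x)/130 - 203*cos(5*x)/1066 + 105*sin(5*x)/1066

Characteristic equation r² + 3r - 4 = 0 factors as (r + 4)(r - 1) = 0, so r = -4, 1.
Hence y_h = C1*exp(-4*x) + C2*exp(x).
Try y_p = A*cos(5*x) + B*sin(5*x). Substituting and equating the coefficients of cos(5x) and sin(5x) gives A = -203/1066, B = 105/1066, so y_p = -203*cos(5*x)/1066 + 105*sin(5*x)/1066.
General solution: y = -203*cos(5*x)/1066 + 105*sin(5*x)/1066 + C1*exp(-4*x) + C2*exp(x).
Apply the initial conditions: y(0) = -203/1066 + C1 + C2 = -4 and y'(0) = 525/1066 + C2 - 4*C1 = 5. Solving gives C1 = -341/205, C2 = -279/130.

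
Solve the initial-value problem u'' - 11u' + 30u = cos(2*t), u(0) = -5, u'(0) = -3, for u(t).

u = -788*exp(5*t)/29 - 11*sin(2*t)/580 + 13*cos(2*t)/580 + 443*exp(6*t)/20

Characteristic equation r² - 11r + 30 = 0 factors as (r - 6)(r - 5) = 0, so r = 6, 5.
Hence u_h = C1*exp(6*t) + C2*exp(5*t).
Try u_p = A*cos(2*t) + B*sin(2*t). Substituting and equating the coefficients of cos(2t) and sin(2t) gives A = 13/580, B = -11/580, so u_p = -11*sin(2*t)/580 + 13*cos(2*t)/580.
General solution: u = -11*sin(2*t)/580 + 13*cos(2*t)/580 + C1*exp(6*t) + C2*exp(5*t).
Apply the initial conditions: u(0) = 13/580 + C1 + C2 = -5 and u'(0) = -11/290 + 5*C2 + 6*C1 = -3. Solving gives C1 = 443/20, C2 = -788/29.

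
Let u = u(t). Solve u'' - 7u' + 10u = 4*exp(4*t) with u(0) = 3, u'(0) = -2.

Characteristic equation r² - 7r + 10 = 0 factors as (r - 2)(r - 5) = 0, so r = 2, 5.
Hence u_h = C1*exp(2*t) + C2*exp(5*t).
Try u_p = A*exp(4*t). Substituting into the equation and dividing by exp(4*t) gives A = -2, so u_p = -2*exp(4*t).
General solution: u = -2*exp(4*t) + C1*exp(2*t) + C2*exp(5*t).
Apply the initial conditions: u(0) = -2 + C1 + C2 = 3 and u'(0) = -8 + 2*C1 + 5*C2 = -2. Solving gives C1 = 19/3, C2 = -4/3.

u = -2*exp(4*t) - 4*exp(5*t)/3 + 19*exp(2*t)/3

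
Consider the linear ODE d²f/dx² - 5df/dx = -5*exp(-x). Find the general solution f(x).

Characteristic equation r² - 5r = 0 factors as (r - 5)r = 0, so r = 5, 0.
Hence f_h = C1*exp(5*x) + C2.
Try f_p = A*exp(-x). Substituting into the equation and dividing by exp(-x) gives A = -5/6, so f_p = -5*exp(-x)/6.

f = C2 - 5*exp(-x)/6 + C1*exp(5*x)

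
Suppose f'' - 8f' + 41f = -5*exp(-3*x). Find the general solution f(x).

Characteristic equation r² - 8r + 41 = 0 has discriminant (-8)² - 4·(41) = -100 < 0, so r = 4 ± 5i.
Hence f_h = C1*cos(5*x)*exp(4*x) + C2*exp(4*x)*sin(5*x).
Try f_p = A*exp(-3*x). Substituting into the equation and dividing by exp(-3*x) gives A = -5/74, so f_p = -5*exp(-3*x)/74.

f = -5*exp(-3*x)/74 + C1*cos(5*x)*exp(4*x) + C2*exp(4*x)*sin(5*x)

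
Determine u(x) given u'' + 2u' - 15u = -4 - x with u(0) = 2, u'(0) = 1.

Characteristic equation r² + 2r - 15 = 0 factors as (r - 3)(r + 5) = 0, so r = 3, -5.
Hence u_h = C1*exp(3*x) + C2*exp(-5*x).
For the particular solution try u_p = A0 + A1*x. Substituting and matching coefficients of each power of x gives A0 = 62/225, A1 = 1/15, so u_p = 62/225 + x/15.
General solution: u = 62/225 + x/15 + C1*exp(3*x) + C2*exp(-5*x).
Apply the initial conditions: u(0) = 62/225 + C1 + C2 = 2 and u'(0) = 1/15 - 5*C2 + 3*C1 = 1. Solving gives C1 = 43/36, C2 = 53/100.

u = 62/225 + x/15 + 43*exp(3*x)/36 + 53*exp(-5*x)/100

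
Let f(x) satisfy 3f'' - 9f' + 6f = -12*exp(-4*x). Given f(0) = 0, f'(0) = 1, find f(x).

f = -2*exp(-4*x)/15 - exp(x)/5 + exp(2*x)/3

Divide through by 3: f'' - 3f' + 2f = -4*exp(-4*x).
Characteristic equation r² - 3r + 2 = 0 factors as (r - 2)(r - 1) = 0, so r = 2, 1.
Hence f_h = C1*exp(2*x) + C2*exp(x).
Try f_p = A*exp(-4*x). Substituting into the equation and dividing by exp(-4*x) gives A = -2/15, so f_p = -2*exp(-4*x)/15.
General solution: f = -2*exp(-4*x)/15 + C1*exp(2*x) + C2*exp(x).
Apply the initial conditions: f(0) = -2/15 + C1 + C2 = 0 and f'(0) = 8/15 + C2 + 2*C1 = 1. Solving gives C1 = 1/3, C2 = -1/5.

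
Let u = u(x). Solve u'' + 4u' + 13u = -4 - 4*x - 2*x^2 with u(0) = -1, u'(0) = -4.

u = -480/2197 - 36*x/169 - 2*x**2/13 - 3918*exp(-2*x)*sin(3*x)/2197 - 1717*cos(3*x)*exp(-2*x)/2197

Characteristic equation r² + 4r + 13 = 0 has discriminant (4)² - 4·(13) = -36 < 0, so r = -2 ± 3i.
Hence u_h = C1*cos(3*x)*exp(-2*x) + C2*exp(-2*x)*sin(3*x).
For the particular solution try u_p = A0 + A1*x + A2*x^2. Substituting and matching coefficients of each power of x gives A0 = -480/2197, A1 = -36/169, A2 = -2/13, so u_p = -480/2197 - 36*x/169 - 2*x^2/13.
General solution: u = -480/2197 - 36*x/169 - 2*x^2/13 + C1*cos(3*x)*exp(-2*x) + C2*exp(-2*x)*sin(3*x).
Apply the initial conditions: u(0) = -480/2197 + C1 = -1 and u'(0) = -36/169 - 2*C1 + 3*C2 = -4. Solving gives C1 = -1717/2197, C2 = -3918/2197.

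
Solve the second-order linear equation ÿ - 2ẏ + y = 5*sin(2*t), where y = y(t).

y = -3*sin(2*t)/5 + 4*cos(2*t)/5 + C1*exp(t) + C2*t*exp(t)

Characteristic equation r² - 2r + 1 = 0 has discriminant (-2)² - 4·(1) = 0, so r = 1 is a repeated root.
Hence y_h = (C1 + C2*t)*exp(t).
Try y_p = A*cos(2*t) + B*sin(2*t). Substituting and equating the coefficients of cos(2t) and sin(2t) gives A = 4/5, B = -3/5, so y_p = -3*sin(2*t)/5 + 4*cos(2*t)/5.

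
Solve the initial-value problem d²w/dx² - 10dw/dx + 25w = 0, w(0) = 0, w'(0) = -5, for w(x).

w = -5*x*exp(5*x)

Characteristic equation r² - 10r + 25 = 0 has discriminant (-10)² - 4·(25) = 0, so r = 5 is a repeated root.
Hence w_h = (C1 + C2*x)*exp(5*x).
Apply the initial conditions: w(0) = C1 = 0 and w'(0) = C2 + 5*C1 = -5. Solving gives C1 = 0, C2 = -5.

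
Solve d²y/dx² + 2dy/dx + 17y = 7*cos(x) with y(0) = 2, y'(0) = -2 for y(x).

Characteristic equation r² + 2r + 17 = 0 has discriminant (2)² - 4·(17) = -64 < 0, so r = -1 ± 4i.
Hence y_h = C1*cos(4*x)*exp(-x) + C2*exp(-x)*sin(4*x).
Try y_p = A*cos(x) + B*sin(x). Substituting and equating the coefficients of cos(x) and sin(x) gives A = 28/65, B = 7/130, so y_p = 7*sin(x)/130 + 28*cos(x)/65.
General solution: y = 7*sin(x)/130 + 28*cos(x)/65 + C1*cos(4*x)*exp(-x) + C2*exp(-x)*sin(4*x).
Apply the initial conditions: y(0) = 28/65 + C1 = 2 and y'(0) = 7/130 - C1 + 4*C2 = -2. Solving gives C1 = 102/65, C2 = -63/520.

y = 7*sin(x)/130 + 28*cos(x)/65 - 63*exp(-x)*sin(4*x)/520 + 102*cos(4*x)*exp(-x)/65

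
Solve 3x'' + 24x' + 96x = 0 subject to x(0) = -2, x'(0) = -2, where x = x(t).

x = -2*cos(4*t)*exp(-4*t) - 5*exp(-4*t)*sin(4*t)/2

Divide through by 3: x'' + 8x' + 32x = 0.
Characteristic equation r² + 8r + 32 = 0 has discriminant (8)² - 4·(32) = -64 < 0, so r = -4 ± 4i.
Hence x_h = C1*cos(4*t)*exp(-4*t) + C2*exp(-4*t)*sin(4*t).
Apply the initial conditions: x(0) = C1 = -2 and x'(0) = -4*C1 + 4*C2 = -2. Solving gives C1 = -2, C2 = -5/2.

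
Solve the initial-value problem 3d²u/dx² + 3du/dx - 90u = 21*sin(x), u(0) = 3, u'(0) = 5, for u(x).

u = -217*sin(x)/962 - 7*cos(x)/962 + 33*exp(-6*x)/37 + 55*exp(5*x)/26

Divide through by 3: u'' + u' - 30u = 7*sin(x).
Characteristic equation r² + r - 30 = 0 factors as (r + 6)(r - 5) = 0, so r = -6, 5.
Hence u_h = C1*exp(-6*x) + C2*exp(5*x).
Try u_p = A*cos(x) + B*sin(x). Substituting and equating the coefficients of cos(x) and sin(x) gives A = -7/962, B = -217/962, so u_p = -217*sin(x)/962 - 7*cos(x)/962.
General solution: u = -217*sin(x)/962 - 7*cos(x)/962 + C1*exp(-6*x) + C2*exp(5*x).
Apply the initial conditions: u(0) = -7/962 + C1 + C2 = 3 and u'(0) = -217/962 - 6*C1 + 5*C2 = 5. Solving gives C1 = 33/37, C2 = 55/26.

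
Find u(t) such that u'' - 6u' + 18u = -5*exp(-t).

Characteristic equation r² - 6r + 18 = 0 has discriminant (-6)² - 4·(18) = -36 < 0, so r = 3 ± 3i.
Hence u_h = C1*cos(3*t)*exp(3*t) + C2*exp(3*t)*sin(3*t).
Try u_p = A*exp(-t). Substituting into the equation and dividing by exp(-t) gives A = -1/5, so u_p = -exp(-t)/5.

u = -exp(-t)/5 + C1*cos(3*t)*exp(3*t) + C2*exp(3*t)*sin(3*t)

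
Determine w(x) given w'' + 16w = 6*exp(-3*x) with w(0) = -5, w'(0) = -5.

Characteristic equation r² + 16 = 0 has discriminant (0)² - 4·(16) = -64 < 0, so r = ± 4i.
Hence w_h = C1*cos(4*x) + C2*sin(4*x).
Try w_p = A*exp(-3*x). Substituting into the equation and dividing by exp(-3*x) gives A = 6/25, so w_p = 6*exp(-3*x)/25.
General solution: w = 6*exp(-3*x)/25 + C1*cos(4*x) + C2*sin(4*x).
Apply the initial conditions: w(0) = 6/25 + C1 = -5 and w'(0) = -18/25 + 4*C2 = -5. Solving gives C1 = -131/25, C2 = -107/100.

w = -131*cos(4*x)/25 - 107*sin(4*x)/100 + 6*exp(-3*x)/25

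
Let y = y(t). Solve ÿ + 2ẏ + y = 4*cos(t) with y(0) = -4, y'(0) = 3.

Characteristic equation r² + 2r + 1 = 0 has discriminant (2)² - 4·(1) = 0, so r = -1 is a repeated root.
Hence y_h = (C1 + C2*t)*exp(-t).
Try y_p = A*cos(t) + B*sin(t). Substituting and equating the coefficients of cos(t) and sin(t) gives A = 0, B = 2, so y_p = 2*sin(t).
General solution: y = 2*sin(t) + C1*exp(-t) + C2*t*exp(-t).
Apply the initial conditions: y(0) = C1 = -4 and y'(0) = 2 + C2 - C1 = 3. Solving gives C1 = -4, C2 = -3.

y = -4*exp(-t) + 2*sin(t) - 3*t*exp(-t)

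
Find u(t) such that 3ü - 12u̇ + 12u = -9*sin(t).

u = -12*cos(t)/25 - 9*sin(t)/25 + C1*exp(2*t) + C2*t*exp(2*t)

Divide through by 3: u'' - 4u' + 4u = -3*sin(t).
Characteristic equation r² - 4r + 4 = 0 has discriminant (-4)² - 4·(4) = 0, so r = 2 is a repeated root.
Hence u_h = (C1 + C2*t)*exp(2*t).
Try u_p = A*cos(t) + B*sin(t). Substituting and equating the coefficients of cos(t) and sin(t) gives A = -12/25, B = -9/25, so u_p = -12*cos(t)/25 - 9*sin(t)/25.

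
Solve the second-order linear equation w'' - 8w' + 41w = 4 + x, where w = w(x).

Characteristic equation r² - 8r + 41 = 0 has discriminant (-8)² - 4·(41) = -100 < 0, so r = 4 ± 5i.
Hence w_h = C1*cos(5*x)*exp(4*x) + C2*exp(4*x)*sin(5*x).
For the particular solution try w_p = A0 + A1*x. Substituting and matching coefficients of each power of x gives A0 = 172/1681, A1 = 1/41, so w_p = 172/1681 + x/41.

w = 172/1681 + x/41 + C1*cos(5*x)*exp(4*x) + C2*exp(4*x)*sin(5*x)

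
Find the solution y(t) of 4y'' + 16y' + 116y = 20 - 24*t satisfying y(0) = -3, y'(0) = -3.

Divide through by 4: y'' + 4y' + 29y = 5 - 6*t.
Characteristic equation r² + 4r + 29 = 0 has discriminant (4)² - 4·(29) = -100 < 0, so r = -2 ± 5i.
Hence y_h = C1*cos(5*t)*exp(-2*t) + C2*exp(-2*t)*sin(5*t).
For the particular solution try y_p = A0 + A1*t. Substituting and matching coefficients of each power of t gives A0 = 169/841, A1 = -6/29, so y_p = 169/841 - 6*t/29.
General solution: y = 169/841 - 6*t/29 + C1*cos(5*t)*exp(-2*t) + C2*exp(-2*t)*sin(5*t).
Apply the initial conditions: y(0) = 169/841 + C1 = -3 and y'(0) = -6/29 - 2*C1 + 5*C2 = -3. Solving gives C1 = -2692/841, C2 = -7733/4205.

y = 169/841 - 6*t/29 - 7733*exp(-2*t)*sin(5*t)/4205 - 2692*cos(5*t)*exp(-2*t)/841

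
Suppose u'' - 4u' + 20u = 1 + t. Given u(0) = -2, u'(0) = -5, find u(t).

Characteristic equation r² - 4r + 20 = 0 has discriminant (-4)² - 4·(20) = -64 < 0, so r = 2 ± 4i.
Hence u_h = C1*cos(4*t)*exp(2*t) + C2*exp(2*t)*sin(4*t).
For the particular solution try u_p = A0 + A1*t. Substituting and matching coefficients of each power of t gives A0 = 3/50, A1 = 1/20, so u_p = 3/50 + t/20.
General solution: u = 3/50 + t/20 + C1*cos(4*t)*exp(2*t) + C2*exp(2*t)*sin(4*t).
Apply the initial conditions: u(0) = 3/50 + C1 = -2 and u'(0) = 1/20 + 2*C1 + 4*C2 = -5. Solving gives C1 = -103/50, C2 = -93/400.

u = 3/50 + t/20 - 103*cos(4*t)*exp(2*t)/50 - 93*exp(2*t)*sin(4*t)/400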